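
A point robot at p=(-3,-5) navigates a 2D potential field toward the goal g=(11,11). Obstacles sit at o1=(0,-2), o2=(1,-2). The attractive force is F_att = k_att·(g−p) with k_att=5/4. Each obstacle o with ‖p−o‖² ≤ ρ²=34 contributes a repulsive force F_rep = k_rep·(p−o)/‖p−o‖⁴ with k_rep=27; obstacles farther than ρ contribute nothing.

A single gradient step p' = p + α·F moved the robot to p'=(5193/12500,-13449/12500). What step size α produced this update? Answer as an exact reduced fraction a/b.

α = 1/5

F_att = 5/4·(g−p) = 5/4·(14,16) = (17.5000,20.0000)
o1: d²=18 ≤ ρ²=34; F_rep = 27·(-3,-3)/18² = (-0.2500,-0.2500)
o2: d²=25 ≤ ρ²=34; F_rep = 27·(-4,-3)/25² = (-0.1728,-0.1296)
F = F_att + ΣF_rep = (17.0772,19.6204)
Δp = p'−p = (3.4154,3.9241); α = Δx/Fx = (42693/12500) / (42693/2500) = 1/5
check: Δy/Fy = (49051/12500) / (49051/2500) = 1/5 ✓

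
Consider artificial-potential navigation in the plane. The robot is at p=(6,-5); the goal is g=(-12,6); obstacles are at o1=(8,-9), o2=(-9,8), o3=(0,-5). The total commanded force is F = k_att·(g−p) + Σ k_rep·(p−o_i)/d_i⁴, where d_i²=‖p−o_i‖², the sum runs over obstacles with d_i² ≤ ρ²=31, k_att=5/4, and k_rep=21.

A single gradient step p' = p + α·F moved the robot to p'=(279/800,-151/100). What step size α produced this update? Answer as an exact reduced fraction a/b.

F_att = 5/4·(g−p) = 5/4·(-18,11) = (-22.5000,13.7500)
o1: d²=20 ≤ ρ²=31; F_rep = 21·(-2,4)/20² = (-0.1050,0.2100)
o2: d²=394 > ρ²=31 → inactive
o3: d²=36 > ρ²=31 → inactive
F = F_att + ΣF_rep = (-22.6050,13.9600)
Δp = p'−p = (-5.6513,3.4900); α = Δx/Fx = (-4521/800) / (-4521/200) = 1/4
check: Δy/Fy = (349/100) / (349/25) = 1/4 ✓

α = 1/4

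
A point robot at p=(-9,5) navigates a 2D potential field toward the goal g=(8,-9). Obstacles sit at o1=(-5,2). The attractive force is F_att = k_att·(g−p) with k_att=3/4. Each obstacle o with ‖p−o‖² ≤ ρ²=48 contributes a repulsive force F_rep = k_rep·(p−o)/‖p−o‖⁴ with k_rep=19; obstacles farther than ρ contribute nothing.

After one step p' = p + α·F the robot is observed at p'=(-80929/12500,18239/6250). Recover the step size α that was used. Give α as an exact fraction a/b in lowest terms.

α = 1/5

F_att = 3/4·(g−p) = 3/4·(17,-14) = (12.7500,-10.5000)
o1: d²=25 ≤ ρ²=48; F_rep = 19·(-4,3)/25² = (-0.1216,0.0912)
F = F_att + ΣF_rep = (12.6284,-10.4088)
Δp = p'−p = (2.5257,-2.0818); α = Δx/Fx = (31571/12500) / (31571/2500) = 1/5
check: Δy/Fy = (-13011/6250) / (-13011/1250) = 1/5 ✓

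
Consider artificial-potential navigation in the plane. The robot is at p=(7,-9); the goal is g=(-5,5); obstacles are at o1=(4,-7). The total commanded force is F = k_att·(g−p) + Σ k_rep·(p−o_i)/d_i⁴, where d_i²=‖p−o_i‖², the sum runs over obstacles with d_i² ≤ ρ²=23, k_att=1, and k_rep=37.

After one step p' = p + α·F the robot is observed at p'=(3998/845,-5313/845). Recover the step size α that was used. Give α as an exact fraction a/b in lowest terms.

F_att = 1·(g−p) = 1·(-12,14) = (-12.0000,14.0000)
o1: d²=13 ≤ ρ²=23; F_rep = 37·(3,-2)/13² = (0.6568,-0.4379)
F = F_att + ΣF_rep = (-11.3432,13.5621)
Δp = p'−p = (-2.2686,2.7124); α = Δx/Fx = (-1917/845) / (-1917/169) = 1/5
check: Δy/Fy = (2292/845) / (2292/169) = 1/5 ✓

α = 1/5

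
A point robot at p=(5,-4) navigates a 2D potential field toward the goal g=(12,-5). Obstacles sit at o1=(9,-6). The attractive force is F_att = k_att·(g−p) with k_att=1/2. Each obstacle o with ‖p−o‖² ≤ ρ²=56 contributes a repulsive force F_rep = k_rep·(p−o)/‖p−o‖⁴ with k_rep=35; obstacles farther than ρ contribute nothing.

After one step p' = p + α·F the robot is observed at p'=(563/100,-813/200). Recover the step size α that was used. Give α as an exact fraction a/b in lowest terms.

F_att = 1/2·(g−p) = 1/2·(7,-1) = (3.5000,-0.5000)
o1: d²=20 ≤ ρ²=56; F_rep = 35·(-4,2)/20² = (-0.3500,0.1750)
F = F_att + ΣF_rep = (3.1500,-0.3250)
Δp = p'−p = (0.6300,-0.0650); α = Δx/Fx = (63/100) / (63/20) = 1/5
check: Δy/Fy = (-13/200) / (-13/40) = 1/5 ✓

α = 1/5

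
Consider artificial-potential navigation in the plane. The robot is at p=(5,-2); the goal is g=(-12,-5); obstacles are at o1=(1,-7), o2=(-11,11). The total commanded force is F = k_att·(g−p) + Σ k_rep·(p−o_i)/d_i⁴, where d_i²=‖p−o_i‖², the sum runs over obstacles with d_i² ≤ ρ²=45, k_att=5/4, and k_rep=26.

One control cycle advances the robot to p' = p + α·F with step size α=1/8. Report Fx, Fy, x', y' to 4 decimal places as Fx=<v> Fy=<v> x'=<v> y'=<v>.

Fx=-21.1881 Fy=-3.6727 x'=2.3515 y'=-2.4591

F_att = 5/4·(g−p) = 5/4·(-17,-3) = (-21.2500,-3.7500)
o1: d²=41 ≤ ρ²=45; F_rep = 26·(4,5)/41² = (0.0619,0.0773)
o2: d²=425 > ρ²=45 → inactive
F = F_att + ΣF_rep = (-21.1881,-3.6727)
p' = p + 1/8·F = (2.3515,-2.4591)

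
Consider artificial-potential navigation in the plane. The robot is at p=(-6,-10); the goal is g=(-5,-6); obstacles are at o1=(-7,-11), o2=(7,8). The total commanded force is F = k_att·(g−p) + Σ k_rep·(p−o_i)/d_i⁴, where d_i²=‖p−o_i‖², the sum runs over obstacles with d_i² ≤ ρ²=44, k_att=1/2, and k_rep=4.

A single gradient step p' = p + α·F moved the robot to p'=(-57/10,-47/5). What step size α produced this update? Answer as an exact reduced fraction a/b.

α = 1/5

F_att = 1/2·(g−p) = 1/2·(1,4) = (0.5000,2.0000)
o1: d²=2 ≤ ρ²=44; F_rep = 4·(1,1)/2² = (1.0000,1.0000)
o2: d²=493 > ρ²=44 → inactive
F = F_att + ΣF_rep = (1.5000,3.0000)
Δp = p'−p = (0.3000,0.6000); α = Δx/Fx = (3/10) / (3/2) = 1/5
check: Δy/Fy = (3/5) / (3) = 1/5 ✓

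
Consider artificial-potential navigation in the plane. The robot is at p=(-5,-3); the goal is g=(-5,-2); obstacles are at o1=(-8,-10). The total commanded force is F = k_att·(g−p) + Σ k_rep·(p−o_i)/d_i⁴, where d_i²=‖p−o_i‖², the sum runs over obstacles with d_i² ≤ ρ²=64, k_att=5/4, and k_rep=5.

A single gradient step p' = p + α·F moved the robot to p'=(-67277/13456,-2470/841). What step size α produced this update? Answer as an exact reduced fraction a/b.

F_att = 5/4·(g−p) = 5/4·(0,1) = (0.0000,1.2500)
o1: d²=58 ≤ ρ²=64; F_rep = 5·(3,7)/58² = (0.0045,0.0104)
F = F_att + ΣF_rep = (0.0045,1.2604)
Δp = p'−p = (0.0002,0.0630); α = Δx/Fx = (3/13456) / (15/3364) = 1/20
check: Δy/Fy = (53/841) / (1060/841) = 1/20 ✓

α = 1/20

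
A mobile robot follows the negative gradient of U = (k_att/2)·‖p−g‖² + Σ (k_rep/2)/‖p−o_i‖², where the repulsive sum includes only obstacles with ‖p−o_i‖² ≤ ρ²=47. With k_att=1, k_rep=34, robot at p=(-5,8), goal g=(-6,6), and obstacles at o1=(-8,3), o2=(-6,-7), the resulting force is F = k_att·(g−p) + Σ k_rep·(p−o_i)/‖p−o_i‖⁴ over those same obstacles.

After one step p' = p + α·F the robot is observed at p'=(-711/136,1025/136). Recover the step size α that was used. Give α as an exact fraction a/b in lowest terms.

F_att = 1·(g−p) = 1·(-1,-2) = (-1.0000,-2.0000)
o1: d²=34 ≤ ρ²=47; F_rep = 34·(3,5)/34² = (0.0882,0.1471)
o2: d²=226 > ρ²=47 → inactive
F = F_att + ΣF_rep = (-0.9118,-1.8529)
Δp = p'−p = (-0.2279,-0.4632); α = Δx/Fx = (-31/136) / (-31/34) = 1/4
check: Δy/Fy = (-63/136) / (-63/34) = 1/4 ✓

α = 1/4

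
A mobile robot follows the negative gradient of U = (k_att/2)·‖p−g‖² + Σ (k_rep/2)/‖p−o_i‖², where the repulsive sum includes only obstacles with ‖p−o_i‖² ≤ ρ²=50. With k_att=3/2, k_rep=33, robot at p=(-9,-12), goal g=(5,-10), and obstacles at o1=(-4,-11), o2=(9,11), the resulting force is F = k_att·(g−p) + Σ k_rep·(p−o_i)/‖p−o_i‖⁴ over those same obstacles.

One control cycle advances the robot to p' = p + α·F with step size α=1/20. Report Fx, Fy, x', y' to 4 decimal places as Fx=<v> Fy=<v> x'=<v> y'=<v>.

Fx=20.7559 Fy=2.9512 x'=-7.9622 y'=-11.8524

F_att = 3/2·(g−p) = 3/2·(14,2) = (21.0000,3.0000)
o1: d²=26 ≤ ρ²=50; F_rep = 33·(-5,-1)/26² = (-0.2441,-0.0488)
o2: d²=853 > ρ²=50 → inactive
F = F_att + ΣF_rep = (20.7559,2.9512)
p' = p + 1/20·F = (-7.9622,-11.8524)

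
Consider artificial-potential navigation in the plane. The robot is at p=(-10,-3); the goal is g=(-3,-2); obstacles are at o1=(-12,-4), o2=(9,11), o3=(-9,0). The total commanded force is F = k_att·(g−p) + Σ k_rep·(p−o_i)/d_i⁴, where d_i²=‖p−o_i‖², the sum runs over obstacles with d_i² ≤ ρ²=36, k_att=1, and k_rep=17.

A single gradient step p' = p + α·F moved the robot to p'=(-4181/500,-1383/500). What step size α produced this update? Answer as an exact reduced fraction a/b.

α = 1/5

F_att = 1·(g−p) = 1·(7,1) = (7.0000,1.0000)
o1: d²=5 ≤ ρ²=36; F_rep = 17·(2,1)/5² = (1.3600,0.6800)
o2: d²=557 > ρ²=36 → inactive
o3: d²=10 ≤ ρ²=36; F_rep = 17·(-1,-3)/10² = (-0.1700,-0.5100)
F = F_att + ΣF_rep = (8.1900,1.1700)
Δp = p'−p = (1.6380,0.2340); α = Δx/Fx = (819/500) / (819/100) = 1/5
check: Δy/Fy = (117/500) / (117/100) = 1/5 ✓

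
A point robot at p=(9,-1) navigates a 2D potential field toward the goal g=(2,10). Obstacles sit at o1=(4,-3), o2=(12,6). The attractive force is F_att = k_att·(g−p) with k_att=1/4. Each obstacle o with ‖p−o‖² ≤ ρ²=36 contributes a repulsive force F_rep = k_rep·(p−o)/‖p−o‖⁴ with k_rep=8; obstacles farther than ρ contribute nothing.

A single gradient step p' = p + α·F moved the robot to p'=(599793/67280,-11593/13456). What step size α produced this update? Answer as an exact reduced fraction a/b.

α = 1/20

F_att = 1/4·(g−p) = 1/4·(-7,11) = (-1.7500,2.7500)
o1: d²=29 ≤ ρ²=36; F_rep = 8·(5,2)/29² = (0.0476,0.0190)
o2: d²=58 > ρ²=36 → inactive
F = F_att + ΣF_rep = (-1.7024,2.7690)
Δp = p'−p = (-0.0851,0.1385); α = Δx/Fx = (-5727/67280) / (-5727/3364) = 1/20
check: Δy/Fy = (1863/13456) / (9315/3364) = 1/20 ✓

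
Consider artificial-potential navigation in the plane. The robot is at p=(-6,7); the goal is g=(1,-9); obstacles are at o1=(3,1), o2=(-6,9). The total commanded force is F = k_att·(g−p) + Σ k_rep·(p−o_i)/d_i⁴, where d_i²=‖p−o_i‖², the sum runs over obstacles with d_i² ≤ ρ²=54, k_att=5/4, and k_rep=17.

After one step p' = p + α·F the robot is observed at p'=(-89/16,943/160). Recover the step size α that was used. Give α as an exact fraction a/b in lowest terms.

F_att = 5/4·(g−p) = 5/4·(7,-16) = (8.7500,-20.0000)
o1: d²=117 > ρ²=54 → inactive
o2: d²=4 ≤ ρ²=54; F_rep = 17·(0,-2)/4² = (0.0000,-2.1250)
F = F_att + ΣF_rep = (8.7500,-22.1250)
Δp = p'−p = (0.4375,-1.1062); α = Δx/Fx = (7/16) / (35/4) = 1/20
check: Δy/Fy = (-177/160) / (-177/8) = 1/20 ✓

α = 1/20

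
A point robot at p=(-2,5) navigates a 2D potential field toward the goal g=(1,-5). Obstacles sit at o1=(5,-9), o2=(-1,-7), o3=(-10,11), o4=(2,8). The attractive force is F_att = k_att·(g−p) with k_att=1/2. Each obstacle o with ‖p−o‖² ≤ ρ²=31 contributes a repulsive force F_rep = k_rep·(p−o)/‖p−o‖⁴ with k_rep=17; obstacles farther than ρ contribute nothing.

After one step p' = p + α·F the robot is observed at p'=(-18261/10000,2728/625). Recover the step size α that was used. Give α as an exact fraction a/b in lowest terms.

α = 1/8

F_att = 1/2·(g−p) = 1/2·(3,-10) = (1.5000,-5.0000)
o1: d²=245 > ρ²=31 → inactive
o2: d²=145 > ρ²=31 → inactive
o3: d²=100 > ρ²=31 → inactive
o4: d²=25 ≤ ρ²=31; F_rep = 17·(-4,-3)/25² = (-0.1088,-0.0816)
F = F_att + ΣF_rep = (1.3912,-5.0816)
Δp = p'−p = (0.1739,-0.6352); α = Δx/Fx = (1739/10000) / (1739/1250) = 1/8
check: Δy/Fy = (-397/625) / (-3176/625) = 1/8 ✓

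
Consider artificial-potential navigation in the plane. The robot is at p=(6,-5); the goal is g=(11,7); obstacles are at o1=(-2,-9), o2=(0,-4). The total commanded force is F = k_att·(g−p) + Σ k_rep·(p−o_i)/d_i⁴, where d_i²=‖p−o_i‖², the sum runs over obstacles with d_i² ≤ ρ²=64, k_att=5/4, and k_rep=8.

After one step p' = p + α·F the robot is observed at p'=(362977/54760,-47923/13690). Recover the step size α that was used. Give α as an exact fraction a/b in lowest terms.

α = 1/10

F_att = 5/4·(g−p) = 5/4·(5,12) = (6.2500,15.0000)
o1: d²=80 > ρ²=64 → inactive
o2: d²=37 ≤ ρ²=64; F_rep = 8·(6,-1)/37² = (0.0351,-0.0058)
F = F_att + ΣF_rep = (6.2851,14.9942)
Δp = p'−p = (0.6285,1.4994); α = Δx/Fx = (34417/54760) / (34417/5476) = 1/10
check: Δy/Fy = (20527/13690) / (20527/1369) = 1/10 ✓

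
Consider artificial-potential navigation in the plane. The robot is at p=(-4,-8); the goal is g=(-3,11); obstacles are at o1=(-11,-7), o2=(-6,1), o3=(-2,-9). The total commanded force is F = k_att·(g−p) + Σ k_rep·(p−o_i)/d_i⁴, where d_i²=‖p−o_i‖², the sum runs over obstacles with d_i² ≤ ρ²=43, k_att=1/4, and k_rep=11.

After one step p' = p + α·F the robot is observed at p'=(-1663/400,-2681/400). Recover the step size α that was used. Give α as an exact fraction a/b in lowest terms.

F_att = 1/4·(g−p) = 1/4·(1,19) = (0.2500,4.7500)
o1: d²=50 > ρ²=43 → inactive
o2: d²=85 > ρ²=43 → inactive
o3: d²=5 ≤ ρ²=43; F_rep = 11·(-2,1)/5² = (-0.8800,0.4400)
F = F_att + ΣF_rep = (-0.6300,5.1900)
Δp = p'−p = (-0.1575,1.2975); α = Δx/Fx = (-63/400) / (-63/100) = 1/4
check: Δy/Fy = (519/400) / (519/100) = 1/4 ✓

α = 1/4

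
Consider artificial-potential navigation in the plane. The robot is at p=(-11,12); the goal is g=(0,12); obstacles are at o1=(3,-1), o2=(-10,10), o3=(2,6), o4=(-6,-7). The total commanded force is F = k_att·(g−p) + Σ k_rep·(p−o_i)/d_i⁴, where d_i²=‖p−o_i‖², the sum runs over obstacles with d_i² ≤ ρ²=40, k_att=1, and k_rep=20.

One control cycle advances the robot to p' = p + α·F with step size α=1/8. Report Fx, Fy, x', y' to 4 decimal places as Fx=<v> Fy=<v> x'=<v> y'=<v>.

Fx=10.2000 Fy=1.6000 x'=-9.7250 y'=12.2000

F_att = 1·(g−p) = 1·(11,0) = (11.0000,0.0000)
o1: d²=365 > ρ²=40 → inactive
o2: d²=5 ≤ ρ²=40; F_rep = 20·(-1,2)/5² = (-0.8000,1.6000)
o3: d²=205 > ρ²=40 → inactive
o4: d²=386 > ρ²=40 → inactive
F = F_att + ΣF_rep = (10.2000,1.6000)
p' = p + 1/8·F = (-9.7250,12.2000)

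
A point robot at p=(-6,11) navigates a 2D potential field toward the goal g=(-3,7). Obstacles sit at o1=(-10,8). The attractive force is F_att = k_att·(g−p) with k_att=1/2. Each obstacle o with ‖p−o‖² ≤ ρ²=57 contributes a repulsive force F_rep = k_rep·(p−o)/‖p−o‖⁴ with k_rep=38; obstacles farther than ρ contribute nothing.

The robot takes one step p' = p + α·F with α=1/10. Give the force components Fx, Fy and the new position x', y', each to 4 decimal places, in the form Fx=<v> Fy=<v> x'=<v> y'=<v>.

Fx=1.7432 Fy=-1.8176 x'=-5.8257 y'=10.8182

F_att = 1/2·(g−p) = 1/2·(3,-4) = (1.5000,-2.0000)
o1: d²=25 ≤ ρ²=57; F_rep = 38·(4,3)/25² = (0.2432,0.1824)
F = F_att + ΣF_rep = (1.7432,-1.8176)
p' = p + 1/10·F = (-5.8257,10.8182)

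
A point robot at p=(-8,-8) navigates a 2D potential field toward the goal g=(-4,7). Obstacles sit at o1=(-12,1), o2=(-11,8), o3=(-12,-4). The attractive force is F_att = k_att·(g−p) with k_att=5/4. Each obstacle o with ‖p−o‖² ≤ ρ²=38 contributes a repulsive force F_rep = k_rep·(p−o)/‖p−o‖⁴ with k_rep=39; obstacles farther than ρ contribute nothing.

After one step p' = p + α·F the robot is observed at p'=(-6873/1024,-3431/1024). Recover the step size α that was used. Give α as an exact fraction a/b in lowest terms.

F_att = 5/4·(g−p) = 5/4·(4,15) = (5.0000,18.7500)
o1: d²=97 > ρ²=38 → inactive
o2: d²=265 > ρ²=38 → inactive
o3: d²=32 ≤ ρ²=38; F_rep = 39·(4,-4)/32² = (0.1523,-0.1523)
F = F_att + ΣF_rep = (5.1523,18.5977)
Δp = p'−p = (1.2881,4.6494); α = Δx/Fx = (1319/1024) / (1319/256) = 1/4
check: Δy/Fy = (4761/1024) / (4761/256) = 1/4 ✓

α = 1/4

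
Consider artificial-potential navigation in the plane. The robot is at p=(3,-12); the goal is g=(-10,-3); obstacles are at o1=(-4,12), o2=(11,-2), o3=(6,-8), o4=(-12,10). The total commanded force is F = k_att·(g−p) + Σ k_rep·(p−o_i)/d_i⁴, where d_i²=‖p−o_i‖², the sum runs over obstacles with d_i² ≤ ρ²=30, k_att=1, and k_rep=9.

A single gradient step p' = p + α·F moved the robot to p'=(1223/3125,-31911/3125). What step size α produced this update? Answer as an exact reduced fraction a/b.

α = 1/5

F_att = 1·(g−p) = 1·(-13,9) = (-13.0000,9.0000)
o1: d²=625 > ρ²=30 → inactive
o2: d²=164 > ρ²=30 → inactive
o3: d²=25 ≤ ρ²=30; F_rep = 9·(-3,-4)/25² = (-0.0432,-0.0576)
o4: d²=709 > ρ²=30 → inactive
F = F_att + ΣF_rep = (-13.0432,8.9424)
Δp = p'−p = (-2.6086,1.7885); α = Δx/Fx = (-8152/3125) / (-8152/625) = 1/5
check: Δy/Fy = (5589/3125) / (5589/625) = 1/5 ✓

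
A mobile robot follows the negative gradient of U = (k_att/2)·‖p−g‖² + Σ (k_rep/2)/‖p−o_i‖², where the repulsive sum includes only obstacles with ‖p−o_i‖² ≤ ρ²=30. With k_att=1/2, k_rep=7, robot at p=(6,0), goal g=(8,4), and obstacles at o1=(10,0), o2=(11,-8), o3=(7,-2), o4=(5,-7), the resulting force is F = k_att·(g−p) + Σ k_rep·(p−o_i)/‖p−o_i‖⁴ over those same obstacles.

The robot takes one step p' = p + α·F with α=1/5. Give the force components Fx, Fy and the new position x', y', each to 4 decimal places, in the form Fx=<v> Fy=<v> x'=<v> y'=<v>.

Fx=0.6106 Fy=2.5600 x'=6.1221 y'=0.5120

F_att = 1/2·(g−p) = 1/2·(2,4) = (1.0000,2.0000)
o1: d²=16 ≤ ρ²=30; F_rep = 7·(-4,0)/16² = (-0.1094,0.0000)
o2: d²=89 > ρ²=30 → inactive
o3: d²=5 ≤ ρ²=30; F_rep = 7·(-1,2)/5² = (-0.2800,0.5600)
o4: d²=50 > ρ²=30 → inactive
F = F_att + ΣF_rep = (0.6106,2.5600)
p' = p + 1/5·F = (6.1221,0.5120)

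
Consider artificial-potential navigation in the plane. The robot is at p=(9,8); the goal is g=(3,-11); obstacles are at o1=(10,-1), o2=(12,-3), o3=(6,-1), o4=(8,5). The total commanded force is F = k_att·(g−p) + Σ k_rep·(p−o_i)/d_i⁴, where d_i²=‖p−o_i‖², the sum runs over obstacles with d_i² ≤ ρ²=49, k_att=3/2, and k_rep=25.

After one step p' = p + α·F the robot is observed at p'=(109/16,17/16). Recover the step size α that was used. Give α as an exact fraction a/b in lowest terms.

F_att = 3/2·(g−p) = 3/2·(-6,-19) = (-9.0000,-28.5000)
o1: d²=82 > ρ²=49 → inactive
o2: d²=130 > ρ²=49 → inactive
o3: d²=90 > ρ²=49 → inactive
o4: d²=10 ≤ ρ²=49; F_rep = 25·(1,3)/10² = (0.2500,0.7500)
F = F_att + ΣF_rep = (-8.7500,-27.7500)
Δp = p'−p = (-2.1875,-6.9375); α = Δx/Fx = (-35/16) / (-35/4) = 1/4
check: Δy/Fy = (-111/16) / (-111/4) = 1/4 ✓

α = 1/4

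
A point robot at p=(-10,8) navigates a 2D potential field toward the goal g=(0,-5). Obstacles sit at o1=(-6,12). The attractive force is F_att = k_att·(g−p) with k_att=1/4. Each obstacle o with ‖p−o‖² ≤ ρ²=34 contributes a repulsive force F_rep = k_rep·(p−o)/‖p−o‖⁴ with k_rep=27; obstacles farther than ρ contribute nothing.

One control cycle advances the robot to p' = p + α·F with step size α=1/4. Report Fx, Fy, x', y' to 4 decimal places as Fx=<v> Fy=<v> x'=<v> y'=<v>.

F_att = 1/4·(g−p) = 1/4·(10,-13) = (2.5000,-3.2500)
o1: d²=32 ≤ ρ²=34; F_rep = 27·(-4,-4)/32² = (-0.1055,-0.1055)
F = F_att + ΣF_rep = (2.3945,-3.3555)
p' = p + 1/4·F = (-9.4014,7.1611)

Fx=2.3945 Fy=-3.3555 x'=-9.4014 y'=7.1611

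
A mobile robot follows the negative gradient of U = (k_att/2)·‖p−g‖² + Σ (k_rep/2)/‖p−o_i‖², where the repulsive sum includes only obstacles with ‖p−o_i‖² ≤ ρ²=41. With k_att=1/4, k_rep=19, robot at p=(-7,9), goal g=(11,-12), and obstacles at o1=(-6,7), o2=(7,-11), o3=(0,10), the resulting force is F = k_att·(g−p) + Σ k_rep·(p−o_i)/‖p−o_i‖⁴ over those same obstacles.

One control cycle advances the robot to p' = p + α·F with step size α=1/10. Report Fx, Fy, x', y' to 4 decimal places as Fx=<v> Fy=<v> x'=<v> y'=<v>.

F_att = 1/4·(g−p) = 1/4·(18,-21) = (4.5000,-5.2500)
o1: d²=5 ≤ ρ²=41; F_rep = 19·(-1,2)/5² = (-0.7600,1.5200)
o2: d²=596 > ρ²=41 → inactive
o3: d²=50 > ρ²=41 → inactive
F = F_att + ΣF_rep = (3.7400,-3.7300)
p' = p + 1/10·F = (-6.6260,8.6270)

Fx=3.7400 Fy=-3.7300 x'=-6.6260 y'=8.6270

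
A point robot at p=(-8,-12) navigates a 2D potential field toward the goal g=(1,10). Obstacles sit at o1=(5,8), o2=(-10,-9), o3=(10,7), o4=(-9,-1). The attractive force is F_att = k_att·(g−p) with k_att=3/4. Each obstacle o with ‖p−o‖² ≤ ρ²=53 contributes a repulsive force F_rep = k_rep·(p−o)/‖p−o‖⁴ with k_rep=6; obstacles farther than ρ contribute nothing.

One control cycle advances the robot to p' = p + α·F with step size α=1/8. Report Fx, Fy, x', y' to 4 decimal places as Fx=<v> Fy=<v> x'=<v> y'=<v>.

F_att = 3/4·(g−p) = 3/4·(9,22) = (6.7500,16.5000)
o1: d²=569 > ρ²=53 → inactive
o2: d²=13 ≤ ρ²=53; F_rep = 6·(2,-3)/13² = (0.0710,-0.1065)
o3: d²=685 > ρ²=53 → inactive
o4: d²=122 > ρ²=53 → inactive
F = F_att + ΣF_rep = (6.8210,16.3935)
p' = p + 1/8·F = (-7.1474,-9.9508)

Fx=6.8210 Fy=16.3935 x'=-7.1474 y'=-9.9508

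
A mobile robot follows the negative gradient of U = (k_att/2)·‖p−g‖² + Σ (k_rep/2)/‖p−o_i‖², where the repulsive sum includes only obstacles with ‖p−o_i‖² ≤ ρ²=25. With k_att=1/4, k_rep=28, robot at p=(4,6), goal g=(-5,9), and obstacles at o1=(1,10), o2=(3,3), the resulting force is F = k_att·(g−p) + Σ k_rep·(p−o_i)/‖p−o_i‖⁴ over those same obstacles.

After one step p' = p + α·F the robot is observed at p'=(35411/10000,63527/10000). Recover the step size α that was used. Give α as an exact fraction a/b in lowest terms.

α = 1/4

F_att = 1/4·(g−p) = 1/4·(-9,3) = (-2.2500,0.7500)
o1: d²=25 ≤ ρ²=25; F_rep = 28·(3,-4)/25² = (0.1344,-0.1792)
o2: d²=10 ≤ ρ²=25; F_rep = 28·(1,3)/10² = (0.2800,0.8400)
F = F_att + ΣF_rep = (-1.8356,1.4108)
Δp = p'−p = (-0.4589,0.3527); α = Δx/Fx = (-4589/10000) / (-4589/2500) = 1/4
check: Δy/Fy = (3527/10000) / (3527/2500) = 1/4 ✓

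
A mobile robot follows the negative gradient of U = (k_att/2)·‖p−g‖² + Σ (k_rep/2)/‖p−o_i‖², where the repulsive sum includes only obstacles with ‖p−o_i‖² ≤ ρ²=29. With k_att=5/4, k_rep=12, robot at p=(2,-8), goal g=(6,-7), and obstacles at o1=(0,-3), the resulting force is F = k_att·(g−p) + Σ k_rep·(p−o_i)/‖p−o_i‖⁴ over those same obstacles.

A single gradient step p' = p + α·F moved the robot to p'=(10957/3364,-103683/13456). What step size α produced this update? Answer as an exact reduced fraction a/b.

α = 1/4

F_att = 5/4·(g−p) = 5/4·(4,1) = (5.0000,1.2500)
o1: d²=29 ≤ ρ²=29; F_rep = 12·(2,-5)/29² = (0.0285,-0.0713)
F = F_att + ΣF_rep = (5.0285,1.1787)
Δp = p'−p = (1.2571,0.2947); α = Δx/Fx = (4229/3364) / (4229/841) = 1/4
check: Δy/Fy = (3965/13456) / (3965/3364) = 1/4 ✓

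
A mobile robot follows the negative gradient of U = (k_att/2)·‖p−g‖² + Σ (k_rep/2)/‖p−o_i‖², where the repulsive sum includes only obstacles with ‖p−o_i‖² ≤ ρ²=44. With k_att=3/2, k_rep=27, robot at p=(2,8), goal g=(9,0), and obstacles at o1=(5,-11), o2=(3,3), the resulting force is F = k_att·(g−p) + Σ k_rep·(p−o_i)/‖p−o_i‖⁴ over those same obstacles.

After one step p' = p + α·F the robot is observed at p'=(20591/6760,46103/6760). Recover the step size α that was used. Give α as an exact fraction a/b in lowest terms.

α = 1/10

F_att = 3/2·(g−p) = 3/2·(7,-8) = (10.5000,-12.0000)
o1: d²=370 > ρ²=44 → inactive
o2: d²=26 ≤ ρ²=44; F_rep = 27·(-1,5)/26² = (-0.0399,0.1997)
F = F_att + ΣF_rep = (10.4601,-11.8003)
Δp = p'−p = (1.0460,-1.1800); α = Δx/Fx = (7071/6760) / (7071/676) = 1/10
check: Δy/Fy = (-7977/6760) / (-7977/676) = 1/10 ✓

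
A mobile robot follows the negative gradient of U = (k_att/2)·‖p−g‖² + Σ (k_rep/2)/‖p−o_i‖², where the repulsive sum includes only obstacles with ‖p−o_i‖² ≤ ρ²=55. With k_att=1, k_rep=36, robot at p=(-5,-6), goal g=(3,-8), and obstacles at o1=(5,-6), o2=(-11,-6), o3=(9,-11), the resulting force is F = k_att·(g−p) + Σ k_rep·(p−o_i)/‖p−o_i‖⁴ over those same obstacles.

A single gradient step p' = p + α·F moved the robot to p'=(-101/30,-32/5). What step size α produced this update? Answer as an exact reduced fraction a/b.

F_att = 1·(g−p) = 1·(8,-2) = (8.0000,-2.0000)
o1: d²=100 > ρ²=55 → inactive
o2: d²=36 ≤ ρ²=55; F_rep = 36·(6,0)/36² = (0.1667,0.0000)
o3: d²=221 > ρ²=55 → inactive
F = F_att + ΣF_rep = (8.1667,-2.0000)
Δp = p'−p = (1.6333,-0.4000); α = Δx/Fx = (49/30) / (49/6) = 1/5
check: Δy/Fy = (-2/5) / (-2) = 1/5 ✓

α = 1/5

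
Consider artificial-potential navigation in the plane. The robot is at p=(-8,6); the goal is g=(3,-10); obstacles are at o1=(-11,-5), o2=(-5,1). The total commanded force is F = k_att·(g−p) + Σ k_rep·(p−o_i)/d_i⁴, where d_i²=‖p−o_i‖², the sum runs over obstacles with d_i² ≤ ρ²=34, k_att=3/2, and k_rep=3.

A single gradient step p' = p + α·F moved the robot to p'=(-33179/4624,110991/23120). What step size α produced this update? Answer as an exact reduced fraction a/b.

F_att = 3/2·(g−p) = 3/2·(11,-16) = (16.5000,-24.0000)
o1: d²=130 > ρ²=34 → inactive
o2: d²=34 ≤ ρ²=34; F_rep = 3·(-3,5)/34² = (-0.0078,0.0130)
F = F_att + ΣF_rep = (16.4922,-23.9870)
Δp = p'−p = (0.8246,-1.1994); α = Δx/Fx = (3813/4624) / (19065/1156) = 1/20
check: Δy/Fy = (-27729/23120) / (-27729/1156) = 1/20 ✓

α = 1/20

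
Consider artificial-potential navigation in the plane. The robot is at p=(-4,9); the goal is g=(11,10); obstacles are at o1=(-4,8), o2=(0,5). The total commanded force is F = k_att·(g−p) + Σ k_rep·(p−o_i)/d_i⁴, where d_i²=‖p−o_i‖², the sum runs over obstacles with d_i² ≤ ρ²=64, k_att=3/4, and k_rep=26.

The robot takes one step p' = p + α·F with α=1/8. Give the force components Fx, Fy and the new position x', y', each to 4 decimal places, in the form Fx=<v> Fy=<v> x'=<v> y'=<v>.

Fx=11.1484 Fy=26.8516 x'=-2.6064 y'=12.3564

F_att = 3/4·(g−p) = 3/4·(15,1) = (11.2500,0.7500)
o1: d²=1 ≤ ρ²=64; F_rep = 26·(0,1)/1² = (0.0000,26.0000)
o2: d²=32 ≤ ρ²=64; F_rep = 26·(-4,4)/32² = (-0.1016,0.1016)
F = F_att + ΣF_rep = (11.1484,26.8516)
p' = p + 1/8·F = (-2.6064,12.3564)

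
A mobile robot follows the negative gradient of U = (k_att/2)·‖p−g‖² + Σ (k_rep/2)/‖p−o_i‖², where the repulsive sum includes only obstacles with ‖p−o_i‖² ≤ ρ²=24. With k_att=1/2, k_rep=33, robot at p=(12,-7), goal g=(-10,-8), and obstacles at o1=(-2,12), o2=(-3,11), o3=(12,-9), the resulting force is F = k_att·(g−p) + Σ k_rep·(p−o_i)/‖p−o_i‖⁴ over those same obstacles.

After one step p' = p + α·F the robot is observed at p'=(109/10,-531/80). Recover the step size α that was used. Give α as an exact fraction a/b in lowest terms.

α = 1/10

F_att = 1/2·(g−p) = 1/2·(-22,-1) = (-11.0000,-0.5000)
o1: d²=557 > ρ²=24 → inactive
o2: d²=549 > ρ²=24 → inactive
o3: d²=4 ≤ ρ²=24; F_rep = 33·(0,2)/4² = (0.0000,4.1250)
F = F_att + ΣF_rep = (-11.0000,3.6250)
Δp = p'−p = (-1.1000,0.3625); α = Δx/Fx = (-11/10) / (-11) = 1/10
check: Δy/Fy = (29/80) / (29/8) = 1/10 ✓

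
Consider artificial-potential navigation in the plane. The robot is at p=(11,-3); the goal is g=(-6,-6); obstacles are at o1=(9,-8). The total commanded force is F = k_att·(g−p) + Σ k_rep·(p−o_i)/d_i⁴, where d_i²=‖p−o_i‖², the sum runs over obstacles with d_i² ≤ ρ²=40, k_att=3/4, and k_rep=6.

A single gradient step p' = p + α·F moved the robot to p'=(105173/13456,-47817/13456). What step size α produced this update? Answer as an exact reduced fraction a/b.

F_att = 3/4·(g−p) = 3/4·(-17,-3) = (-12.7500,-2.2500)
o1: d²=29 ≤ ρ²=40; F_rep = 6·(2,5)/29² = (0.0143,0.0357)
F = F_att + ΣF_rep = (-12.7357,-2.2143)
Δp = p'−p = (-3.1839,-0.5536); α = Δx/Fx = (-42843/13456) / (-42843/3364) = 1/4
check: Δy/Fy = (-7449/13456) / (-7449/3364) = 1/4 ✓

α = 1/4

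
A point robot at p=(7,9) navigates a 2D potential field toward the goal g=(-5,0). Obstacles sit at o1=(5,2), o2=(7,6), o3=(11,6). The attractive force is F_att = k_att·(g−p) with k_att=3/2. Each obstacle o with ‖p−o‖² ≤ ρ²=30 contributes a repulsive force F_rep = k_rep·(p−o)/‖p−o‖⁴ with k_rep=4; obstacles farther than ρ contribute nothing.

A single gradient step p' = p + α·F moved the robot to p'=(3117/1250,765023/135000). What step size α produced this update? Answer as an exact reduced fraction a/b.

α = 1/4

F_att = 3/2·(g−p) = 3/2·(-12,-9) = (-18.0000,-13.5000)
o1: d²=53 > ρ²=30 → inactive
o2: d²=9 ≤ ρ²=30; F_rep = 4·(0,3)/9² = (0.0000,0.1481)
o3: d²=25 ≤ ρ²=30; F_rep = 4·(-4,3)/25² = (-0.0256,0.0192)
F = F_att + ΣF_rep = (-18.0256,-13.3327)
Δp = p'−p = (-4.5064,-3.3332); α = Δx/Fx = (-5633/1250) / (-11266/625) = 1/4
check: Δy/Fy = (-449977/135000) / (-449977/33750) = 1/4 ✓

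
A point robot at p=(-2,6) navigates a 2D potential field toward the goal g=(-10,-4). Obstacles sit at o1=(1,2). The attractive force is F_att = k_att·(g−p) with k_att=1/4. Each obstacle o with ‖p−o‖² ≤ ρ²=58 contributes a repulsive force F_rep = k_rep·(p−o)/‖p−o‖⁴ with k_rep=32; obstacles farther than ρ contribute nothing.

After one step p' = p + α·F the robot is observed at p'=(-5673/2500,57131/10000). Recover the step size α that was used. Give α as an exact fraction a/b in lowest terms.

F_att = 1/4·(g−p) = 1/4·(-8,-10) = (-2.0000,-2.5000)
o1: d²=25 ≤ ρ²=58; F_rep = 32·(-3,4)/25² = (-0.1536,0.2048)
F = F_att + ΣF_rep = (-2.1536,-2.2952)
Δp = p'−p = (-0.2692,-0.2869); α = Δx/Fx = (-673/2500) / (-1346/625) = 1/8
check: Δy/Fy = (-2869/10000) / (-2869/1250) = 1/8 ✓

α = 1/8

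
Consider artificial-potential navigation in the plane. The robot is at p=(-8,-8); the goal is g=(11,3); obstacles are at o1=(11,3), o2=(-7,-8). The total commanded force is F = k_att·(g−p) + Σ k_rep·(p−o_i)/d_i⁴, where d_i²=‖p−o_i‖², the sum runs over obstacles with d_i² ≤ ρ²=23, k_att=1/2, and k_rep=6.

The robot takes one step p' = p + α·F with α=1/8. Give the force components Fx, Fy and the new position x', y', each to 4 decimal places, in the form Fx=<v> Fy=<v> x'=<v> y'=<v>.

Fx=3.5000 Fy=5.5000 x'=-7.5625 y'=-7.3125

F_att = 1/2·(g−p) = 1/2·(19,11) = (9.5000,5.5000)
o1: d²=482 > ρ²=23 → inactive
o2: d²=1 ≤ ρ²=23; F_rep = 6·(-1,0)/1² = (-6.0000,0.0000)
F = F_att + ΣF_rep = (3.5000,5.5000)
p' = p + 1/8·F = (-7.5625,-7.3125)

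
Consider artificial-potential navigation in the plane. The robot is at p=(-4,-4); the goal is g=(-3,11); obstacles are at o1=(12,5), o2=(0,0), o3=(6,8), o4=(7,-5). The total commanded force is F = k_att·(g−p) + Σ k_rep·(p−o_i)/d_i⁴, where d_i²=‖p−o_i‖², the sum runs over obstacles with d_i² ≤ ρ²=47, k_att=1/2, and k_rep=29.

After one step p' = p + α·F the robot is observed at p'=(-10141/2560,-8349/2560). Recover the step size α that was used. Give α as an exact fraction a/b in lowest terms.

α = 1/10

F_att = 1/2·(g−p) = 1/2·(1,15) = (0.5000,7.5000)
o1: d²=337 > ρ²=47 → inactive
o2: d²=32 ≤ ρ²=47; F_rep = 29·(-4,-4)/32² = (-0.1133,-0.1133)
o3: d²=244 > ρ²=47 → inactive
o4: d²=122 > ρ²=47 → inactive
F = F_att + ΣF_rep = (0.3867,7.3867)
Δp = p'−p = (0.0387,0.7387); α = Δx/Fx = (99/2560) / (99/256) = 1/10
check: Δy/Fy = (1891/2560) / (1891/256) = 1/10 ✓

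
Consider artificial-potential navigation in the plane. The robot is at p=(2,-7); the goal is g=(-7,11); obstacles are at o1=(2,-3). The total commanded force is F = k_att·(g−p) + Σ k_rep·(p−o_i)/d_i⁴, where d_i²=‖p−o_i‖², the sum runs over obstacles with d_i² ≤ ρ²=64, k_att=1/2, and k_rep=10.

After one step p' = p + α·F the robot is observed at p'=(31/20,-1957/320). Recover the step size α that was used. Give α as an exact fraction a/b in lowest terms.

α = 1/10

F_att = 1/2·(g−p) = 1/2·(-9,18) = (-4.5000,9.0000)
o1: d²=16 ≤ ρ²=64; F_rep = 10·(0,-4)/16² = (0.0000,-0.1562)
F = F_att + ΣF_rep = (-4.5000,8.8438)
Δp = p'−p = (-0.4500,0.8844); α = Δx/Fx = (-9/20) / (-9/2) = 1/10
check: Δy/Fy = (283/320) / (283/32) = 1/10 ✓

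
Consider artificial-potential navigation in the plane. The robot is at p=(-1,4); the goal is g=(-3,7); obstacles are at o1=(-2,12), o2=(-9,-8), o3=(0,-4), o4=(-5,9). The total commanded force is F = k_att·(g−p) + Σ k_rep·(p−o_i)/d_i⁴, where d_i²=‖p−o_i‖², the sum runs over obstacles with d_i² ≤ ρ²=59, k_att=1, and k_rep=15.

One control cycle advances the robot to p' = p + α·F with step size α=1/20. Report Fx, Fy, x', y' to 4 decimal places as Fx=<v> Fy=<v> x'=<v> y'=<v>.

Fx=-1.9643 Fy=2.9554 x'=-1.0982 y'=4.1478

F_att = 1·(g−p) = 1·(-2,3) = (-2.0000,3.0000)
o1: d²=65 > ρ²=59 → inactive
o2: d²=208 > ρ²=59 → inactive
o3: d²=65 > ρ²=59 → inactive
o4: d²=41 ≤ ρ²=59; F_rep = 15·(4,-5)/41² = (0.0357,-0.0446)
F = F_att + ΣF_rep = (-1.9643,2.9554)
p' = p + 1/20·F = (-1.0982,4.1478)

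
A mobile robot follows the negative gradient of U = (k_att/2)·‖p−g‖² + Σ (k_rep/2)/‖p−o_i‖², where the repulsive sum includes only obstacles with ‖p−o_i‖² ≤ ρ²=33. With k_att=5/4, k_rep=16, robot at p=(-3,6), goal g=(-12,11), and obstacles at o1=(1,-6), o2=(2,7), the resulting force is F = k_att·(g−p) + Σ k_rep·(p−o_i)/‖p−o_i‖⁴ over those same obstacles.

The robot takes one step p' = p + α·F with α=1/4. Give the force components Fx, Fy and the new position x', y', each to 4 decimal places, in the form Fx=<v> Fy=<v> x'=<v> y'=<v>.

Fx=-11.3683 Fy=6.2263 x'=-5.8421 y'=7.5566

F_att = 5/4·(g−p) = 5/4·(-9,5) = (-11.2500,6.2500)
o1: d²=160 > ρ²=33 → inactive
o2: d²=26 ≤ ρ²=33; F_rep = 16·(-5,-1)/26² = (-0.1183,-0.0237)
F = F_att + ΣF_rep = (-11.3683,6.2263)
p' = p + 1/4·F = (-5.8421,7.5566)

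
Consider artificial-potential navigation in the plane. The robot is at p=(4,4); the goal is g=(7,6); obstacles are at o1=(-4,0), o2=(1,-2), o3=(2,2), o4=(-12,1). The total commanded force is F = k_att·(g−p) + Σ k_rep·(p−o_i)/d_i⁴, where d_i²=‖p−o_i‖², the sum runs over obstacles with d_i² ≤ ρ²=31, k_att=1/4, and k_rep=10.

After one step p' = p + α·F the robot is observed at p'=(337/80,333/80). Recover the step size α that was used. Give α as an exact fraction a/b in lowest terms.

F_att = 1/4·(g−p) = 1/4·(3,2) = (0.7500,0.5000)
o1: d²=80 > ρ²=31 → inactive
o2: d²=45 > ρ²=31 → inactive
o3: d²=8 ≤ ρ²=31; F_rep = 10·(2,2)/8² = (0.3125,0.3125)
o4: d²=265 > ρ²=31 → inactive
F = F_att + ΣF_rep = (1.0625,0.8125)
Δp = p'−p = (0.2125,0.1625); α = Δx/Fx = (17/80) / (17/16) = 1/5
check: Δy/Fy = (13/80) / (13/16) = 1/5 ✓

α = 1/5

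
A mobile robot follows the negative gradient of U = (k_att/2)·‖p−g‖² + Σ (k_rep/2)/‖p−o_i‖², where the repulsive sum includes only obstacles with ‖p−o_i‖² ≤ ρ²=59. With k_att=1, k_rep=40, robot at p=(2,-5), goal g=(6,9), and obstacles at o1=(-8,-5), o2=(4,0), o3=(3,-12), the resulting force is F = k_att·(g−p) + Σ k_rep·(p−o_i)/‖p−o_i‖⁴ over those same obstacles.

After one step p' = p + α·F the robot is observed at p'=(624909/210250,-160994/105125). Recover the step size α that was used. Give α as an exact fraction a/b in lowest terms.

α = 1/4

F_att = 1·(g−p) = 1·(4,14) = (4.0000,14.0000)
o1: d²=100 > ρ²=59 → inactive
o2: d²=29 ≤ ρ²=59; F_rep = 40·(-2,-5)/29² = (-0.0951,-0.2378)
o3: d²=50 ≤ ρ²=59; F_rep = 40·(-1,7)/50² = (-0.0160,0.1120)
F = F_att + ΣF_rep = (3.8889,13.8742)
Δp = p'−p = (0.9722,3.4685); α = Δx/Fx = (204409/210250) / (408818/105125) = 1/4
check: Δy/Fy = (364631/105125) / (1458524/105125) = 1/4 ✓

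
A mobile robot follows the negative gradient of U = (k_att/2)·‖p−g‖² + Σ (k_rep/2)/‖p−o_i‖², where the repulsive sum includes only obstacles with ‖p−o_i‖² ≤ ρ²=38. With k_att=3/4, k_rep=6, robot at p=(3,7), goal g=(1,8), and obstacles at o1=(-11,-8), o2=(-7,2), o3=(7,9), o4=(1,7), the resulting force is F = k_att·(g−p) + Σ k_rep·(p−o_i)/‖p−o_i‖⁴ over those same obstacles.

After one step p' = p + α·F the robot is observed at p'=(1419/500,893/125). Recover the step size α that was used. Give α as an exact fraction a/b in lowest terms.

α = 1/5

F_att = 3/4·(g−p) = 3/4·(-2,1) = (-1.5000,0.7500)
o1: d²=421 > ρ²=38 → inactive
o2: d²=125 > ρ²=38 → inactive
o3: d²=20 ≤ ρ²=38; F_rep = 6·(-4,-2)/20² = (-0.0600,-0.0300)
o4: d²=4 ≤ ρ²=38; F_rep = 6·(2,0)/4² = (0.7500,0.0000)
F = F_att + ΣF_rep = (-0.8100,0.7200)
Δp = p'−p = (-0.1620,0.1440); α = Δx/Fx = (-81/500) / (-81/100) = 1/5
check: Δy/Fy = (18/125) / (18/25) = 1/5 ✓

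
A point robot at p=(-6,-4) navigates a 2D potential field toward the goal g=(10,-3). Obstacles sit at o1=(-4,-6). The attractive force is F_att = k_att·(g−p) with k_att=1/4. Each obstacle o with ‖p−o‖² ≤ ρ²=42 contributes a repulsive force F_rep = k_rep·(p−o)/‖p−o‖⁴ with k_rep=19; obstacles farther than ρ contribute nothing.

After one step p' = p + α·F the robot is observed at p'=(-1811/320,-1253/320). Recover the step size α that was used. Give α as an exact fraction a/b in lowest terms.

F_att = 1/4·(g−p) = 1/4·(16,1) = (4.0000,0.2500)
o1: d²=8 ≤ ρ²=42; F_rep = 19·(-2,2)/8² = (-0.5938,0.5938)
F = F_att + ΣF_rep = (3.4062,0.8438)
Δp = p'−p = (0.3406,0.0844); α = Δx/Fx = (109/320) / (109/32) = 1/10
check: Δy/Fy = (27/320) / (27/32) = 1/10 ✓

α = 1/10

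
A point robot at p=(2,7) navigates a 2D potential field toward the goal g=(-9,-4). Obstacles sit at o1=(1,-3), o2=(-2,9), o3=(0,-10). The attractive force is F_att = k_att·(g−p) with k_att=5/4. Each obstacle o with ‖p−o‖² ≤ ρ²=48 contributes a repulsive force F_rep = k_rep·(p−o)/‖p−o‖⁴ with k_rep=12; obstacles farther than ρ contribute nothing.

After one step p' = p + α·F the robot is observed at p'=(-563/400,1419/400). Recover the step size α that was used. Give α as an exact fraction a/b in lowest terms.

F_att = 5/4·(g−p) = 5/4·(-11,-11) = (-13.7500,-13.7500)
o1: d²=101 > ρ²=48 → inactive
o2: d²=20 ≤ ρ²=48; F_rep = 12·(4,-2)/20² = (0.1200,-0.0600)
o3: d²=293 > ρ²=48 → inactive
F = F_att + ΣF_rep = (-13.6300,-13.8100)
Δp = p'−p = (-3.4075,-3.4525); α = Δx/Fx = (-1363/400) / (-1363/100) = 1/4
check: Δy/Fy = (-1381/400) / (-1381/100) = 1/4 ✓

α = 1/4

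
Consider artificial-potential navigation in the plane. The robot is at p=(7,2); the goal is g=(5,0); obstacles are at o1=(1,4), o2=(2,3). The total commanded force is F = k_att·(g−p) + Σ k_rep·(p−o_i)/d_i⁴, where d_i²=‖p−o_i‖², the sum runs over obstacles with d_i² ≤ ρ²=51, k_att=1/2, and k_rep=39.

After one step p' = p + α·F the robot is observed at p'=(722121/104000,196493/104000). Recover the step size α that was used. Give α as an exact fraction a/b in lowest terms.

F_att = 1/2·(g−p) = 1/2·(-2,-2) = (-1.0000,-1.0000)
o1: d²=40 ≤ ρ²=51; F_rep = 39·(6,-2)/40² = (0.1462,-0.0488)
o2: d²=26 ≤ ρ²=51; F_rep = 39·(5,-1)/26² = (0.2885,-0.0577)
F = F_att + ΣF_rep = (-0.5653,-1.1064)
Δp = p'−p = (-0.0565,-0.1106); α = Δx/Fx = (-5879/104000) / (-5879/10400) = 1/10
check: Δy/Fy = (-11507/104000) / (-11507/10400) = 1/10 ✓

α = 1/10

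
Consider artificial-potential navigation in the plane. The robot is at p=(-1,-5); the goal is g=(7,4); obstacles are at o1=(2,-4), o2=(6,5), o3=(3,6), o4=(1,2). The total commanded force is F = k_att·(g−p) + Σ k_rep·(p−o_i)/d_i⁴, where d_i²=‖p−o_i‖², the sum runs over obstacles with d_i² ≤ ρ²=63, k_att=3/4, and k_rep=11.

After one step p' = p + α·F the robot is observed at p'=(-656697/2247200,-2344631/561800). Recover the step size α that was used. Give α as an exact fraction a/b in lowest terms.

F_att = 3/4·(g−p) = 3/4·(8,9) = (6.0000,6.7500)
o1: d²=10 ≤ ρ²=63; F_rep = 11·(-3,-1)/10² = (-0.3300,-0.1100)
o2: d²=149 > ρ²=63 → inactive
o3: d²=137 > ρ²=63 → inactive
o4: d²=53 ≤ ρ²=63; F_rep = 11·(-2,-7)/53² = (-0.0078,-0.0274)
F = F_att + ΣF_rep = (5.6622,6.6126)
Δp = p'−p = (0.7078,0.8266); α = Δx/Fx = (1590503/2247200) / (1590503/280900) = 1/8
check: Δy/Fy = (464369/561800) / (464369/70225) = 1/8 ✓

α = 1/8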